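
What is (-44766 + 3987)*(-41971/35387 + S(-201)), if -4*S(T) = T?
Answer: -283206199437/141548 ≈ -2.0008e+6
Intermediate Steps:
S(T) = -T/4
(-44766 + 3987)*(-41971/35387 + S(-201)) = (-44766 + 3987)*(-41971/35387 - 1/4*(-201)) = -40779*(-41971*1/35387 + 201/4) = -40779*(-41971/35387 + 201/4) = -40779*6944903/141548 = -283206199437/141548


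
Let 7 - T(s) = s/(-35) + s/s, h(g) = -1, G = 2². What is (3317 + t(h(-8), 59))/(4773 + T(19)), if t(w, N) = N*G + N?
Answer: 31605/41821 ≈ 0.75572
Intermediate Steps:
G = 4
t(w, N) = 5*N (t(w, N) = N*4 + N = 4*N + N = 5*N)
T(s) = 6 + s/35 (T(s) = 7 - (s/(-35) + s/s) = 7 - (s*(-1/35) + 1) = 7 - (-s/35 + 1) = 7 - (1 - s/35) = 7 + (-1 + s/35) = 6 + s/35)
(3317 + t(h(-8), 59))/(4773 + T(19)) = (3317 + 5*59)/(4773 + (6 + (1/35)*19)) = (3317 + 295)/(4773 + (6 + 19/35)) = 3612/(4773 + 229/35) = 3612/(167284/35) = 3612*(35/167284) = 31605/41821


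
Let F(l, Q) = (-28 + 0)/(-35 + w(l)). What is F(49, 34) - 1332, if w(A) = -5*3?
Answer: -33286/25 ≈ -1331.4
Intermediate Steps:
w(A) = -15
F(l, Q) = 14/25 (F(l, Q) = (-28 + 0)/(-35 - 15) = -28/(-50) = -28*(-1/50) = 14/25)
F(49, 34) - 1332 = 14/25 - 1332 = -33286/25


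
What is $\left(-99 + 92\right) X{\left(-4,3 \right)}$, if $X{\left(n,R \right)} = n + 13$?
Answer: $-63$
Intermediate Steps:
$X{\left(n,R \right)} = 13 + n$
$\left(-99 + 92\right) X{\left(-4,3 \right)} = \left(-99 + 92\right) \left(13 - 4\right) = \left(-7\right) 9 = -63$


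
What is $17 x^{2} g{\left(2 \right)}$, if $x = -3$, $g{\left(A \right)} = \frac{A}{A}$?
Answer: $153$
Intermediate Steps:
$g{\left(A \right)} = 1$
$17 x^{2} g{\left(2 \right)} = 17 \left(-3\right)^{2} \cdot 1 = 17 \cdot 9 \cdot 1 = 153 \cdot 1 = 153$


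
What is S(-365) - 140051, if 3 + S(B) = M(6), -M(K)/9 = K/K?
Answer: -140063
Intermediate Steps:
M(K) = -9 (M(K) = -9*K/K = -9*1 = -9)
S(B) = -12 (S(B) = -3 - 9 = -12)
S(-365) - 140051 = -12 - 140051 = -140063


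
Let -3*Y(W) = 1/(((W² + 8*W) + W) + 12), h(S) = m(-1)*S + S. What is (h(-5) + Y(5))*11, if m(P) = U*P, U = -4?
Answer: -67661/246 ≈ -275.04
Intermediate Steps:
m(P) = -4*P
h(S) = 5*S (h(S) = (-4*(-1))*S + S = 4*S + S = 5*S)
Y(W) = -1/(3*(12 + W² + 9*W)) (Y(W) = -1/(3*(((W² + 8*W) + W) + 12)) = -1/(3*((W² + 9*W) + 12)) = -1/(3*(12 + W² + 9*W)))
(h(-5) + Y(5))*11 = (5*(-5) - 1/(36 + 3*5² + 27*5))*11 = (-25 - 1/(36 + 3*25 + 135))*11 = (-25 - 1/(36 + 75 + 135))*11 = (-25 - 1/246)*11 = -6151/246*11 = -67661/246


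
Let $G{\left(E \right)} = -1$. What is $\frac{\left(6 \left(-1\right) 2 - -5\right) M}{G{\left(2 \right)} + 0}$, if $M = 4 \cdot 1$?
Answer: $28$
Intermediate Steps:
$M = 4$
$\frac{\left(6 \left(-1\right) 2 - -5\right) M}{G{\left(2 \right)} + 0} = \frac{\left(6 \left(-1\right) 2 - -5\right) 4}{-1 + 0} = \frac{\left(\left(-6\right) 2 + 5\right) 4}{-1} = \left(-12 + 5\right) 4 \left(-1\right) = \left(-7\right) 4 \left(-1\right) = \left(-28\right) \left(-1\right) = 28$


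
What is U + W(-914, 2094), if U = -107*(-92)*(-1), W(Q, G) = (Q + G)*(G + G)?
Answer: 4931996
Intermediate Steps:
W(Q, G) = 2*G*(G + Q) (W(Q, G) = (G + Q)*(2*G) = 2*G*(G + Q))
U = -9844 (U = 9844*(-1) = -9844)
U + W(-914, 2094) = -9844 + 2*2094*(2094 - 914) = -9844 + 2*2094*1180 = -9844 + 4941840 = 4931996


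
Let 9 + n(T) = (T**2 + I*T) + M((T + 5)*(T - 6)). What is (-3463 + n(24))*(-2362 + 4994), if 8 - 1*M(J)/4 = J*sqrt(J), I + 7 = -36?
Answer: -10254272 - 16486848*sqrt(58) ≈ -1.3581e+8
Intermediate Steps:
I = -43 (I = -7 - 36 = -43)
M(J) = 32 - 4*J**(3/2) (M(J) = 32 - 4*J*sqrt(J) = 32 - 4*J**(3/2))
n(T) = 23 + T**2 - 43*T - 4*((-6 + T)*(5 + T))**(3/2) (n(T) = -9 + ((T**2 - 43*T) + (32 - 4*((T - 6)*(T + 5))**(3/2))) = -9 + ((T**2 - 43*T) + (32 - 4*((-6 + T)*(5 + T))**(3/2))) = -9 + (32 + T**2 - 43*T - 4*((-6 + T)*(5 + T))**(3/2)) = 23 + T**2 - 43*T - 4*((-6 + T)*(5 + T))**(3/2))
(-3463 + n(24))*(-2362 + 4994) = (-3463 + (23 + 24**2 - 43*24 - 4*(-30 + 24**2 - 1*24)**(3/2)))*(-2362 + 4994) = (-3463 + (23 + 576 - 1032 - 4*(-30 + 576 - 24)**(3/2)))*2632 = (-3463 + (23 + 576 - 1032 - 6264*sqrt(58)))*2632 = (-3463 + (-433 - 6264*sqrt(58)))*2632 = (-3896 - 6264*sqrt(58))*2632 = -10254272 - 16486848*sqrt(58)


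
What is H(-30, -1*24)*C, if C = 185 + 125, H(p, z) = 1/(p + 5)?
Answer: -62/5 ≈ -12.400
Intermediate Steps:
H(p, z) = 1/(5 + p)
C = 310
H(-30, -1*24)*C = 310/(5 - 30) = 310/(-25) = -1/25*310 = -62/5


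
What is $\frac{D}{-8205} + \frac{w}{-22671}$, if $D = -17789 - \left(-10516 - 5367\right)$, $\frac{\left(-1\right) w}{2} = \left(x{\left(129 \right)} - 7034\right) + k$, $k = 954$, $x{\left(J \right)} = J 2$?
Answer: $- \frac{17442698}{62005185} \approx -0.28131$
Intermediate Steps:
$x{\left(J \right)} = 2 J$
$w = 11644$ ($w = - 2 \left(\left(2 \cdot 129 - 7034\right) + 954\right) = - 2 \left(\left(258 - 7034\right) + 954\right) = - 2 \left(-6776 + 954\right) = \left(-2\right) \left(-5822\right) = 11644$)
$D = -1906$ ($D = -17789 - \left(-10516 - 5367\right) = -17789 - -15883 = -17789 + 15883 = -1906$)
$\frac{D}{-8205} + \frac{w}{-22671} = - \frac{1906}{-8205} + \frac{11644}{-22671} = \left(-1906\right) \left(- \frac{1}{8205}\right) + 11644 \left(- \frac{1}{22671}\right) = \frac{1906}{8205} - \frac{11644}{22671} = - \frac{17442698}{62005185}$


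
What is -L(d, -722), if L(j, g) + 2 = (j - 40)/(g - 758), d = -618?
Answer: 1151/740 ≈ 1.5554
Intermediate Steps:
L(j, g) = -2 + (-40 + j)/(-758 + g) (L(j, g) = -2 + (j - 40)/(g - 758) = -2 + (-40 + j)/(-758 + g))
-L(d, -722) = -(1476 - 618 - 2*(-722))/(-758 - 722) = -(1476 - 618 + 1444)/(-1480) = -(-1)*2302/1480 = -1*(-1151/740) = 1151/740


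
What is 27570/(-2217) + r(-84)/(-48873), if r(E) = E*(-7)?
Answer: -149859134/12039049 ≈ -12.448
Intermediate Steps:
r(E) = -7*E
27570/(-2217) + r(-84)/(-48873) = 27570/(-2217) - 7*(-84)/(-48873) = 27570*(-1/2217) + 588*(-1/48873) = -9190/739 - 196/16291 = -149859134/12039049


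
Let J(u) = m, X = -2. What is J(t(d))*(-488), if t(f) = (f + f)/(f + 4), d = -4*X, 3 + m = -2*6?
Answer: 7320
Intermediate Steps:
m = -15 (m = -3 - 2*6 = -3 - 12 = -15)
d = 8 (d = -4*(-2) = 8)
t(f) = 2*f/(4 + f) (t(f) = (2*f)/(4 + f) = 2*f/(4 + f))
J(u) = -15
J(t(d))*(-488) = -15*(-488) = 7320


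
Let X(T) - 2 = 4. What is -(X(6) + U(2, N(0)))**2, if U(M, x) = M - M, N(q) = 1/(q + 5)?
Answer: -36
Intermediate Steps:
X(T) = 6 (X(T) = 2 + 4 = 6)
N(q) = 1/(5 + q)
U(M, x) = 0
-(X(6) + U(2, N(0)))**2 = -(6 + 0)**2 = -1*6**2 = -1*36 = -36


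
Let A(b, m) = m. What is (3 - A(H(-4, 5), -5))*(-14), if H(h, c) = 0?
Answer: -112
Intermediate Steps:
(3 - A(H(-4, 5), -5))*(-14) = (3 - 1*(-5))*(-14) = (3 + 5)*(-14) = 8*(-14) = -112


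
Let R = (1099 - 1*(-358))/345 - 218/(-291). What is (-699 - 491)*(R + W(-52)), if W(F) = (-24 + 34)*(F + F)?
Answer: 8243653838/6693 ≈ 1.2317e+6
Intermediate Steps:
W(F) = 20*F (W(F) = 10*(2*F) = 20*F)
R = 166399/33465 (R = (1099 + 358)*(1/345) - 218*(-1/291) = 1457*(1/345) + 218/291 = 1457/345 + 218/291 = 166399/33465 ≈ 4.9723)
(-699 - 491)*(R + W(-52)) = (-699 - 491)*(166399/33465 + 20*(-52)) = -1190*(166399/33465 - 1040) = -1190*(-34637201/33465) = 8243653838/6693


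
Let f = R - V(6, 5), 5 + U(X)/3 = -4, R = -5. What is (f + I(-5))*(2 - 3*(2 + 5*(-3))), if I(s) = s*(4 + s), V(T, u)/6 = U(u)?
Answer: 6642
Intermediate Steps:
U(X) = -27 (U(X) = -15 + 3*(-4) = -15 - 12 = -27)
V(T, u) = -162 (V(T, u) = 6*(-27) = -162)
f = 157 (f = -5 - 1*(-162) = -5 + 162 = 157)
(f + I(-5))*(2 - 3*(2 + 5*(-3))) = (157 - 5*(4 - 5))*(2 - 3*(2 + 5*(-3))) = (157 - 5*(-1))*(2 - 3*(2 - 15)) = (157 + 5)*(2 - 3*(-13)) = 162*(2 + 39) = 162*41 = 6642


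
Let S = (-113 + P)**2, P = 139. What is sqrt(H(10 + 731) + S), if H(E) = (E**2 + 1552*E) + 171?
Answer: 2*sqrt(424990) ≈ 1303.8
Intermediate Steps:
H(E) = 171 + E**2 + 1552*E
S = 676 (S = (-113 + 139)**2 = 26**2 = 676)
sqrt(H(10 + 731) + S) = sqrt((171 + (10 + 731)**2 + 1552*(10 + 731)) + 676) = sqrt((171 + 741**2 + 1552*741) + 676) = sqrt((171 + 549081 + 1150032) + 676) = sqrt(1699284 + 676) = sqrt(1699960) = 2*sqrt(424990)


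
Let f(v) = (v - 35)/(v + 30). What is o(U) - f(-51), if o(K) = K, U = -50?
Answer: -1136/21 ≈ -54.095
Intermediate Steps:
f(v) = (-35 + v)/(30 + v)
o(U) - f(-51) = -50 - (-35 - 51)/(30 - 51) = -50 - (-86)/(-21) = -50 - (-1)*(-86)/21 = -50 - 1*86/21 = -50 - 86/21 = -1136/21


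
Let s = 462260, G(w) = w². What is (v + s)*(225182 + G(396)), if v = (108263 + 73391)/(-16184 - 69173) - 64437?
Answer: 12971428218381686/85357 ≈ 1.5197e+11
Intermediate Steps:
v = -5500330663/85357 (v = 181654/(-85357) - 64437 = 181654*(-1/85357) - 64437 = -181654/85357 - 64437 = -5500330663/85357 ≈ -64439.)
(v + s)*(225182 + G(396)) = (-5500330663/85357 + 462260)*(225182 + 396²) = 33956796157*(225182 + 156816)/85357 = (33956796157/85357)*381998 = 12971428218381686/85357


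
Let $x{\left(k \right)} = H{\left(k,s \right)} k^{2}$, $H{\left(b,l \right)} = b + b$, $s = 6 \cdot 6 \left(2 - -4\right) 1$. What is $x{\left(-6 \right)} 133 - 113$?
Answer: $-57569$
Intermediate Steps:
$s = 216$ ($s = 36 \left(2 + 4\right) 1 = 36 \cdot 6 \cdot 1 = 36 \cdot 6 = 216$)
$H{\left(b,l \right)} = 2 b$
$x{\left(k \right)} = 2 k^{3}$ ($x{\left(k \right)} = 2 k k^{2} = 2 k^{3}$)
$x{\left(-6 \right)} 133 - 113 = 2 \left(-6\right)^{3} \cdot 133 - 113 = 2 \left(-216\right) 133 - 113 = \left(-432\right) 133 - 113 = -57456 - 113 = -57569$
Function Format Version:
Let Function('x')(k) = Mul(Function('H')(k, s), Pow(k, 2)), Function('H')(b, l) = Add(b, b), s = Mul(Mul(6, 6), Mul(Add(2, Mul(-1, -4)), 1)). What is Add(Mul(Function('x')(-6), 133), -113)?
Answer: -57569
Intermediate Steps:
s = 216 (s = Mul(36, Mul(Add(2, 4), 1)) = Mul(36, Mul(6, 1)) = Mul(36, 6) = 216)
Function('H')(b, l) = Mul(2, b)
Function('x')(k) = Mul(2, Pow(k, 3)) (Function('x')(k) = Mul(Mul(2, k), Pow(k, 2)) = Mul(2, Pow(k, 3)))
Add(Mul(Function('x')(-6), 133), -113) = Add(Mul(Mul(2, Pow(-6, 3)), 133), -113) = Add(Mul(Mul(2, -216), 133), -113) = Add(Mul(-432, 133), -113) = Add(-57456, -113) = -57569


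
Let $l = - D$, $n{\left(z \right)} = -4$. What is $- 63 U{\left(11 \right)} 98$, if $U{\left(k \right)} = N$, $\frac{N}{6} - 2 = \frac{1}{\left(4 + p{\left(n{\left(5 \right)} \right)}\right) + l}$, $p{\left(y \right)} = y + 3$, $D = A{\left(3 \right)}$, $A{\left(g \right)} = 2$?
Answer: $-111132$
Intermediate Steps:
$D = 2$
$l = -2$ ($l = \left(-1\right) 2 = -2$)
$p{\left(y \right)} = 3 + y$
$N = 18$ ($N = 12 + \frac{6}{\left(4 + \left(3 - 4\right)\right) - 2} = 12 + \frac{6}{\left(4 - 1\right) - 2} = 12 + \frac{6}{3 - 2} = 12 + \frac{6}{1} = 12 + 6 \cdot 1 = 12 + 6 = 18$)
$U{\left(k \right)} = 18$
$- 63 U{\left(11 \right)} 98 = \left(-63\right) 18 \cdot 98 = \left(-1134\right) 98 = -111132$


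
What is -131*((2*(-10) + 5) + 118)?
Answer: -13493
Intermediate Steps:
-131*((2*(-10) + 5) + 118) = -131*((-20 + 5) + 118) = -131*(-15 + 118) = -131*103 = -13493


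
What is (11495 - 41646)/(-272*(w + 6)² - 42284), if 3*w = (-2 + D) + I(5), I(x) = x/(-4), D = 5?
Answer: 271359/486653 ≈ 0.55760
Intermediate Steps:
I(x) = -x/4 (I(x) = x*(-¼) = -x/4)
w = 7/12 (w = ((-2 + 5) - ¼*5)/3 = (3 - 5/4)/3 = (⅓)*(7/4) = 7/12 ≈ 0.58333)
(11495 - 41646)/(-272*(w + 6)² - 42284) = (11495 - 41646)/(-272*(7/12 + 6)² - 42284) = -30151/(-272*(79/12)² - 42284) = -30151/(-272*6241/144 - 42284) = -30151/(-106097/9 - 42284) = -30151/(-486653/9) = -30151*(-9/486653) = 271359/486653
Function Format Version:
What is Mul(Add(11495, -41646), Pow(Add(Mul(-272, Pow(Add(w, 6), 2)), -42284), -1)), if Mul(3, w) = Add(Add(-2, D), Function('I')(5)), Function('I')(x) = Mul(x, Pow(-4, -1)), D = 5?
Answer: Rational(271359, 486653) ≈ 0.55760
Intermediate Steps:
Function('I')(x) = Mul(Rational(-1, 4), x) (Function('I')(x) = Mul(x, Rational(-1, 4)) = Mul(Rational(-1, 4), x))
w = Rational(7, 12) (w = Mul(Rational(1, 3), Add(Add(-2, 5), Mul(Rational(-1, 4), 5))) = Mul(Rational(1, 3), Add(3, Rational(-5, 4))) = Mul(Rational(1, 3), Rational(7, 4)) = Rational(7, 12) ≈ 0.58333)
Mul(Add(11495, -41646), Pow(Add(Mul(-272, Pow(Add(w, 6), 2)), -42284), -1)) = Mul(Add(11495, -41646), Pow(Add(Mul(-272, Pow(Add(Rational(7, 12), 6), 2)), -42284), -1)) = Mul(-30151, Pow(Add(Mul(-272, Pow(Rational(79, 12), 2)), -42284), -1)) = Mul(-30151, Pow(Add(Mul(-272, Rational(6241, 144)), -42284), -1)) = Mul(-30151, Pow(Add(Rational(-106097, 9), -42284), -1)) = Mul(-30151, Pow(Rational(-486653, 9), -1)) = Mul(-30151, Rational(-9, 486653)) = Rational(271359, 486653)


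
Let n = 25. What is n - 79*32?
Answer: -2503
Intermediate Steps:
n - 79*32 = 25 - 79*32 = 25 - 2528 = -2503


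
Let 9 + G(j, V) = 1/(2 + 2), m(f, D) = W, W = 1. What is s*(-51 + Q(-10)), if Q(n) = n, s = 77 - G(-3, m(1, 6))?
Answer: -20923/4 ≈ -5230.8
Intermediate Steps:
m(f, D) = 1
G(j, V) = -35/4 (G(j, V) = -9 + 1/(2 + 2) = -9 + 1/4 = -9 + ¼ = -35/4)
s = 343/4 (s = 77 - 1*(-35/4) = 77 + 35/4 = 343/4 ≈ 85.750)
s*(-51 + Q(-10)) = 343*(-51 - 10)/4 = (343/4)*(-61) = -20923/4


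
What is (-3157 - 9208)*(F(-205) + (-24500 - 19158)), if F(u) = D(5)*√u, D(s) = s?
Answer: 539831170 - 61825*I*√205 ≈ 5.3983e+8 - 8.852e+5*I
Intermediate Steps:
F(u) = 5*√u
(-3157 - 9208)*(F(-205) + (-24500 - 19158)) = (-3157 - 9208)*(5*√(-205) + (-24500 - 19158)) = -12365*(5*(I*√205) - 43658) = -12365*(5*I*√205 - 43658) = -12365*(-43658 + 5*I*√205) = 539831170 - 61825*I*√205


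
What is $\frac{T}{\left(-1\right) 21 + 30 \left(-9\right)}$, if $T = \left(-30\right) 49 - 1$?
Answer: $\frac{1471}{291} \approx 5.055$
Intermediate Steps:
$T = -1471$ ($T = -1470 - 1 = -1471$)
$\frac{T}{\left(-1\right) 21 + 30 \left(-9\right)} = - \frac{1471}{\left(-1\right) 21 + 30 \left(-9\right)} = - \frac{1471}{-21 - 270} = - \frac{1471}{-291} = \left(-1471\right) \left(- \frac{1}{291}\right) = \frac{1471}{291}$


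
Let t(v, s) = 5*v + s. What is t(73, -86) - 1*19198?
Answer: -18919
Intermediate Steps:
t(v, s) = s + 5*v
t(73, -86) - 1*19198 = (-86 + 5*73) - 1*19198 = (-86 + 365) - 19198 = 279 - 19198 = -18919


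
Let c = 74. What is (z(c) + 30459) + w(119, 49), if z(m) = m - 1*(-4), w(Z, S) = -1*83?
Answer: 30454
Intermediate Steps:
w(Z, S) = -83
z(m) = 4 + m (z(m) = m + 4 = 4 + m)
(z(c) + 30459) + w(119, 49) = ((4 + 74) + 30459) - 83 = (78 + 30459) - 83 = 30537 - 83 = 30454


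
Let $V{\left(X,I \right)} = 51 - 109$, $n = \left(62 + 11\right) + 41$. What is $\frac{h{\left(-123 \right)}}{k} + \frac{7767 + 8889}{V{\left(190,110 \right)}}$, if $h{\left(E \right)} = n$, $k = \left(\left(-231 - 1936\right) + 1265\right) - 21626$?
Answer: $- \frac{93808245}{326656} \approx -287.18$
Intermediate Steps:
$k = -22528$ ($k = \left(-2167 + 1265\right) - 21626 = -902 - 21626 = -22528$)
$n = 114$ ($n = 73 + 41 = 114$)
$h{\left(E \right)} = 114$
$V{\left(X,I \right)} = -58$
$\frac{h{\left(-123 \right)}}{k} + \frac{7767 + 8889}{V{\left(190,110 \right)}} = \frac{114}{-22528} + \frac{7767 + 8889}{-58} = 114 \left(- \frac{1}{22528}\right) + 16656 \left(- \frac{1}{58}\right) = - \frac{57}{11264} - \frac{8328}{29} = - \frac{93808245}{326656}$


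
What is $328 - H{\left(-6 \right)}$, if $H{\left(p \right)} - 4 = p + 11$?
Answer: $319$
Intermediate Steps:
$H{\left(p \right)} = 15 + p$ ($H{\left(p \right)} = 4 + \left(p + 11\right) = 4 + \left(11 + p\right) = 15 + p$)
$328 - H{\left(-6 \right)} = 328 - \left(15 - 6\right) = 328 - 9 = 319$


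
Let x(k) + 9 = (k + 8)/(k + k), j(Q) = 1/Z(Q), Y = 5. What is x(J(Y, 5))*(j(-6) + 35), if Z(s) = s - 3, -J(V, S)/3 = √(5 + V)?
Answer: -2669/9 - 628*√10/135 ≈ -311.27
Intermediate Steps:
J(V, S) = -3*√(5 + V)
Z(s) = -3 + s
j(Q) = 1/(-3 + Q)
x(k) = -9 + (8 + k)/(2*k) (x(k) = -9 + (k + 8)/(k + k) = -9 + (8 + k)/((2*k)) = -9 + (8 + k)*(1/(2*k)) = -9 + (8 + k)/(2*k))
x(J(Y, 5))*(j(-6) + 35) = (-17/2 + 4/((-3*√(5 + 5))))*(1/(-3 - 6) + 35) = (-17/2 + 4/((-3*√10)))*(1/(-9) + 35) = (-17/2 + 4*(-√10/30))*(-⅑ + 35) = (-17/2 - 2*√10/15)*(314/9) = -2669/9 - 628*√10/135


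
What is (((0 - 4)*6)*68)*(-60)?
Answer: 97920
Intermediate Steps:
(((0 - 4)*6)*68)*(-60) = (-4*6*68)*(-60) = -24*68*(-60) = -1632*(-60) = 97920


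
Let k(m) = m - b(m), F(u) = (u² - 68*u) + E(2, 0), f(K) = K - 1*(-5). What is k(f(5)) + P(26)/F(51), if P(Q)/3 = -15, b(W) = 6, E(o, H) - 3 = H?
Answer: 389/96 ≈ 4.0521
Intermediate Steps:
E(o, H) = 3 + H
f(K) = 5 + K (f(K) = K + 5 = 5 + K)
F(u) = 3 + u² - 68*u (F(u) = (u² - 68*u) + (3 + 0) = (u² - 68*u) + 3 = 3 + u² - 68*u)
k(m) = -6 + m (k(m) = m - 1*6 = m - 6 = -6 + m)
P(Q) = -45 (P(Q) = 3*(-15) = -45)
k(f(5)) + P(26)/F(51) = (-6 + (5 + 5)) - 45/(3 + 51² - 68*51) = (-6 + 10) - 45/(3 + 2601 - 3468) = 4 - 45/(-864) = 4 - 45*(-1/864) = 4 + 5/96 = 389/96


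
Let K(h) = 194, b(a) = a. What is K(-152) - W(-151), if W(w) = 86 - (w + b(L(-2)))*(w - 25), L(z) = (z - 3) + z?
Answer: 27916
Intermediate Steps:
L(z) = -3 + 2*z (L(z) = (-3 + z) + z = -3 + 2*z)
W(w) = 86 - (-25 + w)*(-7 + w) (W(w) = 86 - (w + (-3 + 2*(-2)))*(w - 25) = 86 - (w + (-3 - 4))*(-25 + w) = 86 - (w - 7)*(-25 + w) = 86 - (-7 + w)*(-25 + w) = 86 - (-25 + w)*(-7 + w))
K(-152) - W(-151) = 194 - (-89 - 1*(-151)**2 + 32*(-151)) = 194 - (-89 - 1*22801 - 4832) = 194 - (-89 - 22801 - 4832) = 194 - 1*(-27722) = 194 + 27722 = 27916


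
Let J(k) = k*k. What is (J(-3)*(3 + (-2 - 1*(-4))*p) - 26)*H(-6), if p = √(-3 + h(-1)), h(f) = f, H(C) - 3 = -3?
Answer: 0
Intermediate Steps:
H(C) = 0 (H(C) = 3 - 3 = 0)
J(k) = k²
p = 2*I (p = √(-3 - 1) = √(-4) = 2*I ≈ 2.0*I)
(J(-3)*(3 + (-2 - 1*(-4))*p) - 26)*H(-6) = ((-3)²*(3 + (-2 - 1*(-4))*(2*I)) - 26)*0 = (9*(3 + (-2 + 4)*(2*I)) - 26)*0 = (9*(3 + 2*(2*I)) - 26)*0 = (9*(3 + 4*I) - 26)*0 = ((27 + 36*I) - 26)*0 = (1 + 36*I)*0 = 0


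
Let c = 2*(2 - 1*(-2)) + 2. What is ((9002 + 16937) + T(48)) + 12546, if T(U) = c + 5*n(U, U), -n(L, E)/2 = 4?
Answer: 38455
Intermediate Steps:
c = 10 (c = 2*(2 + 2) + 2 = 2*4 + 2 = 8 + 2 = 10)
n(L, E) = -8 (n(L, E) = -2*4 = -8)
T(U) = -30 (T(U) = 10 + 5*(-8) = 10 - 40 = -30)
((9002 + 16937) + T(48)) + 12546 = ((9002 + 16937) - 30) + 12546 = (25939 - 30) + 12546 = 25909 + 12546 = 38455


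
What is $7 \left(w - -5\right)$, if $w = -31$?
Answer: $-182$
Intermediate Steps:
$7 \left(w - -5\right) = 7 \left(-31 - -5\right) = 7 \left(-31 + 5\right) = 7 \left(-26\right) = -182$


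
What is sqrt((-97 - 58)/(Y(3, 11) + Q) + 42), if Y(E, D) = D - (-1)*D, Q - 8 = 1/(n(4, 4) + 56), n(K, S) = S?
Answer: sqrt(119481942)/1801 ≈ 6.0693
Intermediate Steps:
Q = 481/60 (Q = 8 + 1/(4 + 56) = 8 + 1/60 = 481/60 ≈ 8.0167)
Y(E, D) = 2*D (Y(E, D) = D + D = 2*D)
sqrt((-97 - 58)/(Y(3, 11) + Q) + 42) = sqrt((-97 - 58)/(2*11 + 481/60) + 42) = sqrt(-155/(22 + 481/60) + 42) = sqrt(-155/1801/60 + 42) = sqrt(-155*60/1801 + 42) = sqrt(-9300/1801 + 42) = sqrt(66342/1801) = sqrt(119481942)/1801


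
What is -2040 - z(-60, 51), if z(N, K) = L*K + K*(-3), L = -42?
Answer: 255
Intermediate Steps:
z(N, K) = -45*K (z(N, K) = -42*K + K*(-3) = -42*K - 3*K = -45*K)
-2040 - z(-60, 51) = -2040 - (-45)*51 = -2040 - 1*(-2295) = -2040 + 2295 = 255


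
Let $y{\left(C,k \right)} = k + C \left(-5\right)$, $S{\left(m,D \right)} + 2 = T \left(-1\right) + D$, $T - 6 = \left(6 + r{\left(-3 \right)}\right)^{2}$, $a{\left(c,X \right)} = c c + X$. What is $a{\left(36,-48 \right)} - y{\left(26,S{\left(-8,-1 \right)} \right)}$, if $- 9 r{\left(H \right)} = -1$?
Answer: $\frac{115372}{81} \approx 1424.3$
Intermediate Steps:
$a{\left(c,X \right)} = X + c^{2}$ ($a{\left(c,X \right)} = c^{2} + X = X + c^{2}$)
$r{\left(H \right)} = \frac{1}{9}$ ($r{\left(H \right)} = \left(- \frac{1}{9}\right) \left(-1\right) = \frac{1}{9}$)
$T = \frac{3511}{81}$ ($T = 6 + \left(6 + \frac{1}{9}\right)^{2} = 6 + \left(\frac{55}{9}\right)^{2} = 6 + \frac{3025}{81} = \frac{3511}{81} \approx 43.346$)
$S{\left(m,D \right)} = - \frac{3673}{81} + D$ ($S{\left(m,D \right)} = -2 + \left(\frac{3511}{81} \left(-1\right) + D\right) = -2 + \left(- \frac{3511}{81} + D\right) = - \frac{3673}{81} + D$)
$y{\left(C,k \right)} = k - 5 C$
$a{\left(36,-48 \right)} - y{\left(26,S{\left(-8,-1 \right)} \right)} = \left(-48 + 36^{2}\right) - \left(\left(- \frac{3673}{81} - 1\right) - 130\right) = \left(-48 + 1296\right) - \left(- \frac{3754}{81} - 130\right) = 1248 - - \frac{14284}{81} = 1248 + \frac{14284}{81} = \frac{115372}{81}$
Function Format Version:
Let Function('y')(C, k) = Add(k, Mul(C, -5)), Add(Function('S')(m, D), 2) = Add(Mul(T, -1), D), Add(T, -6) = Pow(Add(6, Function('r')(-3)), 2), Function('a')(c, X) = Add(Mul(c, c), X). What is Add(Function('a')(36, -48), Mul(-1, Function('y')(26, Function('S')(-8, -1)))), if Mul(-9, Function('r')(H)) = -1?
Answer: Rational(115372, 81) ≈ 1424.3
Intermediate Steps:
Function('a')(c, X) = Add(X, Pow(c, 2)) (Function('a')(c, X) = Add(Pow(c, 2), X) = Add(X, Pow(c, 2)))
Function('r')(H) = Rational(1, 9) (Function('r')(H) = Mul(Rational(-1, 9), -1) = Rational(1, 9))
T = Rational(3511, 81) (T = Add(6, Pow(Add(6, Rational(1, 9)), 2)) = Add(6, Pow(Rational(55, 9), 2)) = Add(6, Rational(3025, 81)) = Rational(3511, 81) ≈ 43.346)
Function('S')(m, D) = Add(Rational(-3673, 81), D) (Function('S')(m, D) = Add(-2, Add(Mul(Rational(3511, 81), -1), D)) = Add(-2, Add(Rational(-3511, 81), D)) = Add(Rational(-3673, 81), D))
Function('y')(C, k) = Add(k, Mul(-5, C))
Add(Function('a')(36, -48), Mul(-1, Function('y')(26, Function('S')(-8, -1)))) = Add(Add(-48, Pow(36, 2)), Mul(-1, Add(Add(Rational(-3673, 81), -1), Mul(-5, 26)))) = Add(Add(-48, 1296), Mul(-1, Add(Rational(-3754, 81), -130))) = Add(1248, Mul(-1, Rational(-14284, 81))) = Add(1248, Rational(14284, 81)) = Rational(115372, 81)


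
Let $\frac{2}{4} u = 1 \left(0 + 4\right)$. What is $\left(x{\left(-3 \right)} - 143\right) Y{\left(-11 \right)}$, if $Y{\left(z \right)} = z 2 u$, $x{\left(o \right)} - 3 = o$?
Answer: $25168$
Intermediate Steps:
$u = 8$ ($u = 2 \cdot 1 \left(0 + 4\right) = 2 \cdot 1 \cdot 4 = 2 \cdot 4 = 8$)
$x{\left(o \right)} = 3 + o$
$Y{\left(z \right)} = 16 z$ ($Y{\left(z \right)} = z 2 \cdot 8 = 2 z 8 = 16 z$)
$\left(x{\left(-3 \right)} - 143\right) Y{\left(-11 \right)} = \left(\left(3 - 3\right) - 143\right) 16 \left(-11\right) = \left(0 - 143\right) \left(-176\right) = \left(-143\right) \left(-176\right) = 25168$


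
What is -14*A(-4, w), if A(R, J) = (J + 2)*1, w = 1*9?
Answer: -154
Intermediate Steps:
w = 9
A(R, J) = 2 + J (A(R, J) = (2 + J)*1 = 2 + J)
-14*A(-4, w) = -14*(2 + 9) = -14*11 = -154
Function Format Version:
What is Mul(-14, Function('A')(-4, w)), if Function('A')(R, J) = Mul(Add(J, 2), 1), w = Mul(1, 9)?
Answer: -154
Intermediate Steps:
w = 9
Function('A')(R, J) = Add(2, J) (Function('A')(R, J) = Mul(Add(2, J), 1) = Add(2, J))
Mul(-14, Function('A')(-4, w)) = Mul(-14, Add(2, 9)) = Mul(-14, 11) = -154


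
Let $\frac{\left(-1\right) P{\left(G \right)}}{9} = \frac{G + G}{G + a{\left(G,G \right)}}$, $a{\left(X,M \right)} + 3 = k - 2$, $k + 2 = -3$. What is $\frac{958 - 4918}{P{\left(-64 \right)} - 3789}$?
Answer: $\frac{16280}{15641} \approx 1.0409$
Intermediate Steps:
$k = -5$ ($k = -2 - 3 = -5$)
$a{\left(X,M \right)} = -10$ ($a{\left(X,M \right)} = -3 - 7 = -10$)
$P{\left(G \right)} = - \frac{18 G}{-10 + G}$ ($P{\left(G \right)} = - 9 \frac{G + G}{G - 10} = - 9 \frac{2 G}{-10 + G} = - \frac{18 G}{-10 + G}$)
$\frac{958 - 4918}{P{\left(-64 \right)} - 3789} = \frac{958 - 4918}{\left(-18\right) \left(-64\right) \frac{1}{-10 - 64} - 3789} = - \frac{3960}{\left(-18\right) \left(-64\right) \frac{1}{-74} - 3789} = - \frac{3960}{\left(-18\right) \left(-64\right) \left(- \frac{1}{74}\right) - 3789} = - \frac{3960}{- \frac{576}{37} - 3789} = - \frac{3960}{- \frac{140769}{37}} = \left(-3960\right) \left(- \frac{37}{140769}\right) = \frac{16280}{15641}$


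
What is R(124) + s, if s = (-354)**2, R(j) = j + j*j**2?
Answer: 2032064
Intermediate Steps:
R(j) = j + j**3
s = 125316
R(124) + s = (124 + 124**3) + 125316 = (124 + 1906624) + 125316 = 1906748 + 125316 = 2032064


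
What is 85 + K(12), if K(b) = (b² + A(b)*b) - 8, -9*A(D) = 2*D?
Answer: 189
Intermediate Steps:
A(D) = -2*D/9
K(b) = -8 + 7*b²/9 (K(b) = (b² + (-2*b/9)*b) - 8 = (b² - 2*b²/9) - 8 = 7*b²/9 - 8 = -8 + 7*b²/9)
85 + K(12) = 85 + (-8 + (7/9)*12²) = 85 + (-8 + (7/9)*144) = 85 + (-8 + 112) = 85 + 104 = 189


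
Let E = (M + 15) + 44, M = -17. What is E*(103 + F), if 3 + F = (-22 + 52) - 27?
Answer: 4326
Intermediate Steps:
F = 0 (F = -3 + ((-22 + 52) - 27) = -3 + (30 - 27) = -3 + 3 = 0)
E = 42 (E = (-17 + 15) + 44 = -2 + 44 = 42)
E*(103 + F) = 42*(103 + 0) = 42*103 = 4326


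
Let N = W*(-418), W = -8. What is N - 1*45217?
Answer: -41873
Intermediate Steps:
N = 3344 (N = -8*(-418) = 3344)
N - 1*45217 = 3344 - 1*45217 = 3344 - 45217 = -41873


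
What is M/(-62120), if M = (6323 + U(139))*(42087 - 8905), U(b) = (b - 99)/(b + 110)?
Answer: -26121981997/7733940 ≈ -3377.6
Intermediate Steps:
U(b) = (-99 + b)/(110 + b)
M = 52243963994/249 (M = (6323 + (-99 + 139)/(110 + 139))*(42087 - 8905) = (6323 + 40/249)*33182 = (1574467/249)*33182 = 52243963994/249 ≈ 2.0982e+8)
M/(-62120) = (52243963994/249)/(-62120) = (52243963994/249)*(-1/62120) = -26121981997/7733940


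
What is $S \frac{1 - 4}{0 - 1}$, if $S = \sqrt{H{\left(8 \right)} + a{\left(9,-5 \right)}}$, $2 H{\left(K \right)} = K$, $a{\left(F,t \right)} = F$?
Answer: $3 \sqrt{13} \approx 10.817$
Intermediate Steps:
$H{\left(K \right)} = \frac{K}{2}$
$S = \sqrt{13}$ ($S = \sqrt{\frac{1}{2} \cdot 8 + 9} = \sqrt{4 + 9} = \sqrt{13} \approx 3.6056$)
$S \frac{1 - 4}{0 - 1} = \sqrt{13} \frac{1 - 4}{0 - 1} = \sqrt{13} \left(- \frac{3}{-1}\right) = \sqrt{13} \left(\left(-3\right) \left(-1\right)\right) = \sqrt{13} \cdot 3 = 3 \sqrt{13}$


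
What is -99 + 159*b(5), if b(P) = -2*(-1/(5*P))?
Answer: -2157/25 ≈ -86.280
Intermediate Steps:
b(P) = 2/(5*P) (b(P) = -2*(-1/(5*P)) = -(-2)/(5*P) = 2/(5*P))
-99 + 159*b(5) = -99 + 159*((⅖)/5) = -99 + 159*((⅖)*(⅕)) = -99 + 159*(2/25) = -99 + 318/25 = -2157/25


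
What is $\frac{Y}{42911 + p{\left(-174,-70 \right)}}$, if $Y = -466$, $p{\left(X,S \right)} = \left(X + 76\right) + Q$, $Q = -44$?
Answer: $- \frac{466}{42769} \approx -0.010896$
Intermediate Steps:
$p{\left(X,S \right)} = 32 + X$ ($p{\left(X,S \right)} = \left(X + 76\right) - 44 = \left(76 + X\right) - 44 = 32 + X$)
$\frac{Y}{42911 + p{\left(-174,-70 \right)}} = - \frac{466}{42911 + \left(32 - 174\right)} = - \frac{466}{42911 - 142} = - \frac{466}{42769}$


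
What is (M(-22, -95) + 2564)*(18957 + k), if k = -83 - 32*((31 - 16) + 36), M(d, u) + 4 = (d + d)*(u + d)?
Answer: 132901336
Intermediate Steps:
M(d, u) = -4 + 2*d*(d + u) (M(d, u) = -4 + (d + d)*(u + d) = -4 + (2*d)*(d + u) = -4 + 2*d*(d + u))
k = -1715 (k = -83 - 32*(15 + 36) = -83 - 32*51 = -83 - 1632 = -1715)
(M(-22, -95) + 2564)*(18957 + k) = ((-4 + 2*(-22)² + 2*(-22)*(-95)) + 2564)*(18957 - 1715) = ((-4 + 2*484 + 4180) + 2564)*17242 = ((-4 + 968 + 4180) + 2564)*17242 = (5144 + 2564)*17242 = 7708*17242 = 132901336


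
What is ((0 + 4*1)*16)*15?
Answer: 960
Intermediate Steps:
((0 + 4*1)*16)*15 = ((0 + 4)*16)*15 = (4*16)*15 = 64*15 = 960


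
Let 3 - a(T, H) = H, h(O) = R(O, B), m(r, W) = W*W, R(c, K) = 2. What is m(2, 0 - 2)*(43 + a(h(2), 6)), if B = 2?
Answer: 160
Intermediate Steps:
m(r, W) = W²
h(O) = 2
a(T, H) = 3 - H
m(2, 0 - 2)*(43 + a(h(2), 6)) = (0 - 2)²*(43 + (3 - 1*6)) = (-2)²*(43 + (3 - 6)) = 4*(43 - 3) = 4*40 = 160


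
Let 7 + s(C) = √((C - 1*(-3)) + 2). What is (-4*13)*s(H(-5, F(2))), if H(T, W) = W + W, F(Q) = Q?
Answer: 208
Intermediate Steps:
H(T, W) = 2*W
s(C) = -7 + √(5 + C) (s(C) = -7 + √((C - 1*(-3)) + 2) = -7 + √((C + 3) + 2) = -7 + √((3 + C) + 2) = -7 + √(5 + C))
(-4*13)*s(H(-5, F(2))) = (-4*13)*(-7 + √(5 + 2*2)) = -52*(-7 + √(5 + 4)) = -52*(-7 + √9) = -52*(-7 + 3) = -52*(-4) = 208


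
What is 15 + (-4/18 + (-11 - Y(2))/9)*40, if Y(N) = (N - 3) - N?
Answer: -265/9 ≈ -29.444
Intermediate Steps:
Y(N) = -3 (Y(N) = (-3 + N) - N = -3)
15 + (-4/18 + (-11 - Y(2))/9)*40 = 15 + (-4/18 + (-11 - 1*(-3))/9)*40 = 15 + (-4*1/18 + (-11 + 3)*(1/9))*40 = 15 + (-2/9 - 8*1/9)*40 = 15 + (-2/9 - 8/9)*40 = 15 - 10/9*40 = 15 - 400/9 = -265/9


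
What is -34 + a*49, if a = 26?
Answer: 1240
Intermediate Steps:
-34 + a*49 = -34 + 26*49 = -34 + 1274 = 1240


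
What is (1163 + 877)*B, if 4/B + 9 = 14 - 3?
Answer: 4080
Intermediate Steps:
B = 2 (B = 4/(-9 + (14 - 3)) = 4/(-9 + 11) = 4/2 = 4*(½) = 2)
(1163 + 877)*B = (1163 + 877)*2 = 2040*2 = 4080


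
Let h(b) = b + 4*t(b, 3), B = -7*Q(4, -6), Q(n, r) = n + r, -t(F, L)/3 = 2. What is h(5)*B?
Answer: -266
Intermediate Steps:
t(F, L) = -6 (t(F, L) = -3*2 = -6)
B = 14 (B = -7*(4 - 6) = -7*(-2) = 14)
h(b) = -24 + b (h(b) = b + 4*(-6) = b - 24 = -24 + b)
h(5)*B = (-24 + 5)*14 = -19*14 = -266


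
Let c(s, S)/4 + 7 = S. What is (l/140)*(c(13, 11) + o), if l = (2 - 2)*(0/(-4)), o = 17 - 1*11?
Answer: 0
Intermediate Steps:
c(s, S) = -28 + 4*S
o = 6 (o = 17 - 11 = 6)
l = 0 (l = 0*(0*(-1/4)) = 0*0 = 0)
(l/140)*(c(13, 11) + o) = (0/140)*((-28 + 4*11) + 6) = (0*(1/140))*((-28 + 44) + 6) = 0*(16 + 6) = 0*22 = 0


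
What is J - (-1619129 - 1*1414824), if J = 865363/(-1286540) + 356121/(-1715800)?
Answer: 334864172220182463/110372266600 ≈ 3.0340e+6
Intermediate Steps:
J = -97147687337/110372266600 (J = 865363*(-1/1286540) + 356121*(-1/1715800) = -865363/1286540 - 356121/1715800 = -97147687337/110372266600 ≈ -0.88018)
J - (-1619129 - 1*1414824) = -97147687337/110372266600 - (-1619129 - 1*1414824) = -97147687337/110372266600 - (-1619129 - 1414824) = -97147687337/110372266600 - 1*(-3033953) = -97147687337/110372266600 + 3033953 = 334864172220182463/110372266600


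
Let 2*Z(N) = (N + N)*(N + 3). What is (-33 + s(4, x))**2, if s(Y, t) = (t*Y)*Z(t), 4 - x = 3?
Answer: 289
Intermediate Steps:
Z(N) = N*(3 + N) (Z(N) = ((N + N)*(N + 3))/2 = ((2*N)*(3 + N))/2 = (2*N*(3 + N))/2 = N*(3 + N))
x = 1 (x = 4 - 1*3 = 4 - 3 = 1)
s(Y, t) = Y*t**2*(3 + t) (s(Y, t) = (t*Y)*(t*(3 + t)) = (Y*t)*(t*(3 + t)) = Y*t**2*(3 + t))
(-33 + s(4, x))**2 = (-33 + 4*1**2*(3 + 1))**2 = (-33 + 4*1*4)**2 = (-33 + 16)**2 = (-17)**2 = 289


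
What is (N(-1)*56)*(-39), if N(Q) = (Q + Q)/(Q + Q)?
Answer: -2184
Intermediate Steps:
N(Q) = 1 (N(Q) = (2*Q)/((2*Q)) = (2*Q)*(1/(2*Q)) = 1)
(N(-1)*56)*(-39) = (1*56)*(-39) = 56*(-39) = -2184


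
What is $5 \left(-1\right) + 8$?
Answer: $3$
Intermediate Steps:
$5 \left(-1\right) + 8 = -5 + 8 = 3$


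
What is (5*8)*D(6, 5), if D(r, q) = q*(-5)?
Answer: -1000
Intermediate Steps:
D(r, q) = -5*q
(5*8)*D(6, 5) = (5*8)*(-5*5) = 40*(-25) = -1000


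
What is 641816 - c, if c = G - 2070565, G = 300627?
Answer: 2411754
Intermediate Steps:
c = -1769938 (c = 300627 - 2070565 = -1769938)
641816 - c = 641816 - 1*(-1769938) = 641816 + 1769938 = 2411754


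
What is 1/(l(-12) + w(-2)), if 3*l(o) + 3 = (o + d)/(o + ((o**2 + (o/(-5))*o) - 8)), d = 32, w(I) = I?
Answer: -357/1046 ≈ -0.34130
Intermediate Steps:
l(o) = -1 + (32 + o)/(3*(-8 + o + 4*o**2/5)) (l(o) = -1 + ((o + 32)/(o + ((o**2 + (o/(-5))*o) - 8)))/3 = -1 + ((32 + o)/(o + ((o**2 + (o*(-1/5))*o) - 8)))/3 = -1 + ((32 + o)/(o + ((o**2 + (-o/5)*o) - 8)))/3 = -1 + ((32 + o)/(o + ((o**2 - o**2/5) - 8)))/3 = -1 + ((32 + o)/(o + (4*o**2/5 - 8)))/3 = -1 + ((32 + o)/(o + (-8 + 4*o**2/5)))/3 = -1 + ((32 + o)/(-8 + o + 4*o**2/5))/3 = -1 + (32 + o)/(3*(-8 + o + 4*o**2/5)))
1/(l(-12) + w(-2)) = 1/(2*(140 - 6*(-12)**2 - 5*(-12))/(3*(-40 + 4*(-12)**2 + 5*(-12))) - 2) = 1/(2*(140 - 6*144 + 60)/(3*(-40 + 4*144 - 60)) - 2) = 1/(2*(140 - 864 + 60)/(3*(-40 + 576 - 60)) - 2) = 1/((2/3)*(-664)/476 - 2) = 1/((2/3)*(1/476)*(-664) - 2) = 1/(-332/357 - 2) = 1/(-1046/357) = -357/1046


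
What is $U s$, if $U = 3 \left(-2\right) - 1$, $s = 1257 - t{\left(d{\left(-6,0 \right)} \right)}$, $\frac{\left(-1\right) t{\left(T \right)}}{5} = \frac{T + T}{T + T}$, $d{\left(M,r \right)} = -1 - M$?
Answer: $-8834$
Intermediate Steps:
$t{\left(T \right)} = -5$ ($t{\left(T \right)} = - 5 \frac{T + T}{T + T} = - 5 \frac{2 T}{2 T} = - 5 \cdot 2 T \frac{1}{2 T} = \left(-5\right) 1 = -5$)
$s = 1262$ ($s = 1257 - -5 = 1257 + 5 = 1262$)
$U = -7$ ($U = -6 - 1 = -7$)
$U s = \left(-7\right) 1262 = -8834$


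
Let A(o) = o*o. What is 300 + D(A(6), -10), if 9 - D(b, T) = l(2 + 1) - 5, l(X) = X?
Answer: 311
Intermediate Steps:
A(o) = o²
D(b, T) = 11 (D(b, T) = 9 - ((2 + 1) - 5) = 9 - (3 - 5) = 9 - 1*(-2) = 9 + 2 = 11)
300 + D(A(6), -10) = 300 + 11 = 311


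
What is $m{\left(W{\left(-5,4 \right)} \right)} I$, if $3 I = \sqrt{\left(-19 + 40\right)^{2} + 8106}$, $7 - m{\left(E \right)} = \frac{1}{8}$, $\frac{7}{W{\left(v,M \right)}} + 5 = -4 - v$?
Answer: $\frac{55 \sqrt{8547}}{24} \approx 211.86$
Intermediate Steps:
$W{\left(v,M \right)} = \frac{7}{-9 - v}$ ($W{\left(v,M \right)} = \frac{7}{-5 - \left(4 + v\right)} = \frac{7}{-9 - v}$)
$m{\left(E \right)} = \frac{55}{8}$ ($m{\left(E \right)} = 7 - \frac{1}{8} = \frac{55}{8}$)
$I = \frac{\sqrt{8547}}{3}$ ($I = \frac{\sqrt{\left(-19 + 40\right)^{2} + 8106}}{3} = \frac{\sqrt{21^{2} + 8106}}{3} = \frac{\sqrt{441 + 8106}}{3} = \frac{\sqrt{8547}}{3} \approx 30.817$)
$m{\left(W{\left(-5,4 \right)} \right)} I = \frac{55 \frac{\sqrt{8547}}{3}}{8} = \frac{55 \sqrt{8547}}{24}$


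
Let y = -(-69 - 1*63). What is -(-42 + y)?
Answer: -90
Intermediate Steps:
y = 132 (y = -(-69 - 63) = -1*(-132) = 132)
-(-42 + y) = -(-42 + 132) = -1*90 = -90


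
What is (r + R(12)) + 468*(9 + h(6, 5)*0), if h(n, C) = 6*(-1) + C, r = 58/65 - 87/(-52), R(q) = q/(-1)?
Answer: 1092667/260 ≈ 4202.6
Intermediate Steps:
R(q) = -q (R(q) = q*(-1) = -q)
r = 667/260 (r = 58*(1/65) - 87*(-1/52) = 58/65 + 87/52 = 667/260 ≈ 2.5654)
h(n, C) = -6 + C
(r + R(12)) + 468*(9 + h(6, 5)*0) = (667/260 - 1*12) + 468*(9 + (-6 + 5)*0) = (667/260 - 12) + 468*(9 - 1*0) = -2453/260 + 468*(9 + 0) = -2453/260 + 468*9 = -2453/260 + 4212 = 1092667/260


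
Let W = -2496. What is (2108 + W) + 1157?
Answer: 769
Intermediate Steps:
(2108 + W) + 1157 = (2108 - 2496) + 1157 = -388 + 1157 = 769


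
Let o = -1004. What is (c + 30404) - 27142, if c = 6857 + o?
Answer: 9115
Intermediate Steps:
c = 5853 (c = 6857 - 1004 = 5853)
(c + 30404) - 27142 = (5853 + 30404) - 27142 = 36257 - 27142 = 9115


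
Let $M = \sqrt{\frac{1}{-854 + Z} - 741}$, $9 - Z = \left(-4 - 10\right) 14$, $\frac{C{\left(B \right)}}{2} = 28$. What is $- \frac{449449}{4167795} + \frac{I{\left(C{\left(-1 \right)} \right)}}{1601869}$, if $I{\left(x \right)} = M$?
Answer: $- \frac{449449}{4167795} + \frac{i \sqrt{312110590}}{1039612981} \approx -0.10784 + 1.6993 \cdot 10^{-5} i$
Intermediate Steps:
$C{\left(B \right)} = 56$ ($C{\left(B \right)} = 2 \cdot 28 = 56$)
$Z = 205$ ($Z = 9 - \left(-4 - 10\right) 14 = 9 - \left(-14\right) 14 = 9 - -196 = 9 + 196 = 205$)
$M = \frac{i \sqrt{312110590}}{649}$ ($M = \sqrt{\frac{1}{-854 + 205} - 741} = \sqrt{\frac{1}{-649} - 741} = \sqrt{- \frac{1}{649} - 741} = \sqrt{- \frac{480910}{649}} = \frac{i \sqrt{312110590}}{649} \approx 27.221 i$)
$I{\left(x \right)} = \frac{i \sqrt{312110590}}{649}$
$- \frac{449449}{4167795} + \frac{I{\left(C{\left(-1 \right)} \right)}}{1601869} = - \frac{449449}{4167795} + \frac{\frac{1}{649} i \sqrt{312110590}}{1601869} = \left(-449449\right) \frac{1}{4167795} + \frac{i \sqrt{312110590}}{649} \cdot \frac{1}{1601869} = - \frac{449449}{4167795} + \frac{i \sqrt{312110590}}{1039612981}$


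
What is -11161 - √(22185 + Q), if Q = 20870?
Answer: -11161 - √43055 ≈ -11369.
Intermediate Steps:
-11161 - √(22185 + Q) = -11161 - √(22185 + 20870) = -11161 - √43055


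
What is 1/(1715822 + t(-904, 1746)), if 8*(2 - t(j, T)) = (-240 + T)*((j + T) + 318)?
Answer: 1/1497454 ≈ 6.6780e-7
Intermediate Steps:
t(j, T) = 2 - (-240 + T)*(318 + T + j)/8 (t(j, T) = 2 - (-240 + T)*((j + T) + 318)/8 = 2 - (-240 + T)*((T + j) + 318)/8 = 2 - (-240 + T)*(318 + T + j)/8)
1/(1715822 + t(-904, 1746)) = 1/(1715822 + (9542 + 30*(-904) - 39/4*1746 - ⅛*1746² - ⅛*1746*(-904))) = 1/(1715822 + (9542 - 27120 - 34047/2 - ⅛*3048516 + 197298)) = 1/(1715822 + (9542 - 27120 - 34047/2 - 762129/2 + 197298)) = 1/(1715822 - 218368) = 1/1497454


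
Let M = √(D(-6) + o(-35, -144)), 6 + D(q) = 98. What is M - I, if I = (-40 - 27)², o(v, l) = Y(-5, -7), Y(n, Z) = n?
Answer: -4489 + √87 ≈ -4479.7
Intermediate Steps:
D(q) = 92 (D(q) = -6 + 98 = 92)
o(v, l) = -5
M = √87 (M = √(92 - 5) = √87 ≈ 9.3274)
I = 4489 (I = (-67)² = 4489)
M - I = √87 - 1*4489 = √87 - 4489 = -4489 + √87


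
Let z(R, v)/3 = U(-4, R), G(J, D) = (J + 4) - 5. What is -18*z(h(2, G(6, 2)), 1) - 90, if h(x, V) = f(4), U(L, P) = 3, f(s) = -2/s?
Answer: -252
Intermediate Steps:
G(J, D) = -1 + J (G(J, D) = (4 + J) - 5 = -1 + J)
h(x, V) = -½ (h(x, V) = -2/4 = -2*¼ = -½)
z(R, v) = 9 (z(R, v) = 3*3 = 9)
-18*z(h(2, G(6, 2)), 1) - 90 = -18*9 - 90 = -162 - 90 = -252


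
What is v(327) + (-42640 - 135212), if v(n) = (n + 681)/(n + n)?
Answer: -19385700/109 ≈ -1.7785e+5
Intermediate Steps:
v(n) = (681 + n)/(2*n) (v(n) = (681 + n)/((2*n)) = (681 + n)*(1/(2*n)) = (681 + n)/(2*n))
v(327) + (-42640 - 135212) = (½)*(681 + 327)/327 + (-42640 - 135212) = (½)*(1/327)*1008 - 177852 = 168/109 - 177852 = -19385700/109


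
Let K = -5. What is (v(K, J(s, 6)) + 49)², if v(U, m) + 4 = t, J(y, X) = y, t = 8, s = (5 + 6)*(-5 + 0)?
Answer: 2809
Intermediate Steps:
s = -55 (s = 11*(-5) = -55)
v(U, m) = 4 (v(U, m) = -4 + 8 = 4)
(v(K, J(s, 6)) + 49)² = (4 + 49)² = 53² = 2809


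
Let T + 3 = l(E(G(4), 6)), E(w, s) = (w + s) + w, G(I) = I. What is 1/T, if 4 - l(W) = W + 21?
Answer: -1/34 ≈ -0.029412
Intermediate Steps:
E(w, s) = s + 2*w (E(w, s) = (s + w) + w = s + 2*w)
l(W) = -17 - W (l(W) = 4 - (W + 21) = 4 - (21 + W) = 4 + (-21 - W) = -17 - W)
T = -34 (T = -3 + (-17 - (6 + 2*4)) = -3 + (-17 - (6 + 8)) = -3 + (-17 - 1*14) = -3 + (-17 - 14) = -3 - 31 = -34)
1/T = 1/(-34) = -1/34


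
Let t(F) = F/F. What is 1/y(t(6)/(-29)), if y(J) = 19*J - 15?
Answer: -29/454 ≈ -0.063877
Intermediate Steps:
t(F) = 1
y(J) = -15 + 19*J
1/y(t(6)/(-29)) = 1/(-15 + 19*(1/(-29))) = 1/(-15 + 19*(1*(-1/29))) = 1/(-15 + 19*(-1/29)) = 1/(-15 - 19/29) = 1/(-454/29) = -29/454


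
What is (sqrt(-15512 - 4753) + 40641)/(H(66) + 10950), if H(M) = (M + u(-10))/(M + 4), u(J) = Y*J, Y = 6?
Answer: 15295/4121 + 35*I*sqrt(20265)/383253 ≈ 3.7115 + 0.013*I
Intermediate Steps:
u(J) = 6*J
H(M) = (-60 + M)/(4 + M) (H(M) = (M + 6*(-10))/(M + 4) = (M - 60)/(4 + M) = (-60 + M)/(4 + M))
(sqrt(-15512 - 4753) + 40641)/(H(66) + 10950) = (sqrt(-15512 - 4753) + 40641)/((-60 + 66)/(4 + 66) + 10950) = (sqrt(-20265) + 40641)/(6/70 + 10950) = (I*sqrt(20265) + 40641)/((1/70)*6 + 10950) = (40641 + I*sqrt(20265))/(3/35 + 10950) = (40641 + I*sqrt(20265))/(383253/35) = (40641 + I*sqrt(20265))*(35/383253) = 15295/4121 + 35*I*sqrt(20265)/383253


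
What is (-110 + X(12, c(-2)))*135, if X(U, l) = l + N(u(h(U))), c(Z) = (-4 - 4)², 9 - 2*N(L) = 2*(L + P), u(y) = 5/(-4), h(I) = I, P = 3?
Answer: -23355/4 ≈ -5838.8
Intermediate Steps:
u(y) = -5/4 (u(y) = 5*(-¼) = -5/4)
N(L) = 3/2 - L (N(L) = 9/2 - (L + 3) = 9/2 - (3 + L) = 9/2 - (6 + 2*L)/2 = 9/2 + (-3 - L) = 3/2 - L)
c(Z) = 64 (c(Z) = (-8)² = 64)
X(U, l) = 11/4 + l (X(U, l) = l + (3/2 - 1*(-5/4)) = l + (3/2 + 5/4) = l + 11/4 = 11/4 + l)
(-110 + X(12, c(-2)))*135 = (-110 + (11/4 + 64))*135 = (-110 + 267/4)*135 = -173/4*135 = -23355/4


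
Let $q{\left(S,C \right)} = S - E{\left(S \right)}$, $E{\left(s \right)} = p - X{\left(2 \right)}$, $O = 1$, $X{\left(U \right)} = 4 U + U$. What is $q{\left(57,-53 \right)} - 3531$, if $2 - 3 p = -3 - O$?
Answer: $-3466$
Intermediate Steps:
$X{\left(U \right)} = 5 U$
$p = 2$ ($p = \frac{2}{3} - \frac{-3 - 1}{3} = \frac{2}{3} - - \frac{4}{3} = \frac{2}{3} + \frac{4}{3} = 2$)
$E{\left(s \right)} = -8$ ($E{\left(s \right)} = 2 - 5 \cdot 2 = 2 - 10 = -8$)
$q{\left(S,C \right)} = 8 + S$ ($q{\left(S,C \right)} = S - -8 = S + 8 = 8 + S$)
$q{\left(57,-53 \right)} - 3531 = \left(8 + 57\right) - 3531 = 65 - 3531 = -3466$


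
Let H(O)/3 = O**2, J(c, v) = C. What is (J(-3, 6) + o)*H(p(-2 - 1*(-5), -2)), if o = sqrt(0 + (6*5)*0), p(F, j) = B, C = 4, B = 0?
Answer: 0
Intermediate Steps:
J(c, v) = 4
p(F, j) = 0
o = 0 (o = sqrt(0 + 30*0) = sqrt(0 + 0) = sqrt(0) = 0)
H(O) = 3*O**2
(J(-3, 6) + o)*H(p(-2 - 1*(-5), -2)) = (4 + 0)*(3*0**2) = 4*(3*0) = 4*0 = 0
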